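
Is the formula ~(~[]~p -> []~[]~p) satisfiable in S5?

Unsatisfiable

1. ~(~[]~p -> []~[]~p), w0
2. ~[]~p, w0
3. ~[]~[]~p, w0
4. p, w1
5. []~p, w2
6. ~p, w0
7. ~p, w1
Accessibility: w0Rw0, w0Rw1, w0Rw2, w1Rw0, w1Rw1, w1Rw2, w2Rw0, w2Rw1, w2Rw2
Branch closes: p and ~p both at w1.
(One branch shown.) All branches close.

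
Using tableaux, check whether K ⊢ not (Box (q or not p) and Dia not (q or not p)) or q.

Tableau for the negation not (not (Box (q or not p) and Dia not (q or not p)) or q):
1. not (not (Box (q or not p) and Dia not (q or not p)) or q), u
2. Box (q or not p) and Dia not (q or not p), u
3. not q, u
4. Box (q or not p), u
5. Dia not (q or not p), u
6. not (q or not p), v
7. not q, v
8. p, v
9. q or not p, v
10. not p, v
Accessibility: uRv
Branch closes: p and not p both at v.
All branches of the negation close; one closing branch shown above.

Valid in K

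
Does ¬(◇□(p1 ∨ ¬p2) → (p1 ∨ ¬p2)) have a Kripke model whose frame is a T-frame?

1. ¬(◇□(p1 ∨ ¬p2) → (p1 ∨ ¬p2)), w0
2. ◇□(p1 ∨ ¬p2), w0
3. ¬(p1 ∨ ¬p2), w0
4. ¬p1, w0
5. p2, w0
6. □(p1 ∨ ¬p2), w1
7. p1 ∨ ¬p2, w1
8. ¬p2, w1
Accessibility: w0Rw0, w0Rw1, w1Rw1

Satisfiable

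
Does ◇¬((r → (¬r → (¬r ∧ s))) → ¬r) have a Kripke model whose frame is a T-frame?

Satisfiable (open branch found)

1. ◇¬((r → (¬r → (¬r ∧ s))) → ¬r), u
2. ¬((r → (¬r → (¬r ∧ s))) → ¬r), v
3. r → (¬r → (¬r ∧ s)), v
4. r, v
5. ¬r → (¬r ∧ s), v
Accessibility: uRu, uRv, vRv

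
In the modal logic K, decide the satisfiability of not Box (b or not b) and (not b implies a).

Unsatisfiable

1. not Box (b or not b) and (not b implies a), w0
2. not Box (b or not b), w0   [and-rule on 1]
3. not b implies a, w0   [and-rule on 1]
4. a, w0   [implies-rule on 3 (branches; this branch)]
5. not (b or not b), w1   [neg-Box-rule on 2: fresh world w1, w0Rw1]
6. not b, w1   [neg-or-rule on 5]
7. b, w1   [neg-or-rule on 5]
Accessibility: w0Rw1
Branch closes: b and not b both at w1.
Every branch closes; the branch above is one of them.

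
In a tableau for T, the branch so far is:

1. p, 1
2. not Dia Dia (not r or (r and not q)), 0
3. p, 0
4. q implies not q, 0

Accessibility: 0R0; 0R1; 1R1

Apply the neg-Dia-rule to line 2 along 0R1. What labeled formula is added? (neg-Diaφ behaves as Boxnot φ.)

neg-Diaφ behaves as Boxnot φ: propagate the negated body to each accessible world.

not Dia (not r or (r and not q)), 1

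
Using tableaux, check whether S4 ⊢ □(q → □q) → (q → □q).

Valid in S4

Tableau for the negation ¬(□(q → □q) → (q → □q)):
1. ¬(□(q → □q) → (q → □q)), 0
2. □(q → □q), 0
3. ¬(q → □q), 0
4. q, 0
5. ¬□q, 0
6. q → □q, 0
7. □q, 0
8. ¬q, 1
9. q → □q, 1
10. q, 1
Accessibility: 0R0, 0R1, 1R1
Branch closes: q and ¬q both at 1.
Every branch of the negation's tableau closes; the branch above is one of them.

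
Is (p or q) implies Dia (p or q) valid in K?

No, not valid

Tableau for the negation not ((p or q) implies Dia (p or q)):
1. not ((p or q) implies Dia (p or q)), w0
2. p or q, w0   [neg-implies-rule on 1]
3. not Dia (p or q), w0   [neg-implies-rule on 1]
4. q, w0   [or-rule on 2 (branches; this branch)]
The negation has an open branch (countermodel exists).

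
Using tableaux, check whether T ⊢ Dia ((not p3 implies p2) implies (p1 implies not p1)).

No, not valid

Tableau for the negation not Dia ((not p3 implies p2) implies (p1 implies not p1)):
1. not Dia ((not p3 implies p2) implies (p1 implies not p1)), u
2. not ((not p3 implies p2) implies (p1 implies not p1)), u
3. not p3 implies p2, u
4. not (p1 implies not p1), u
5. p1, u
6. p2, u
Accessibility: uRu
The negation has an open branch (countermodel exists).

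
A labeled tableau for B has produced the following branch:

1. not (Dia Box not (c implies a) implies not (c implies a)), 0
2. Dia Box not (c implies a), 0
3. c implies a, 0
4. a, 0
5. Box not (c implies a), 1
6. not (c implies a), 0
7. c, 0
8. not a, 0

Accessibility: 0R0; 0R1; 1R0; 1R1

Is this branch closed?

Closed

Both a and not a appear at 0.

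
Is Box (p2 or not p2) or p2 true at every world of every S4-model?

Yes, valid

Tableau for the negation not (Box (p2 or not p2) or p2):
1. not (Box (p2 or not p2) or p2), u
2. not Box (p2 or not p2), u
3. not p2, u
4. not (p2 or not p2), v
5. not p2, v
6. p2, v
Accessibility: uRu, uRv, vRv
Branch closes: p2 and not p2 both at v.
All branches of the negation close; one closing branch shown above.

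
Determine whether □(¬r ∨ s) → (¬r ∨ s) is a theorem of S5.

Valid

Tableau for the negation ¬(□(¬r ∨ s) → (¬r ∨ s)):
1. ¬(□(¬r ∨ s) → (¬r ∨ s)), w0
2. □(¬r ∨ s), w0
3. ¬(¬r ∨ s), w0
4. r, w0
5. ¬s, w0
6. ¬r ∨ s, w0
7. s, w0
Accessibility: w0Rw0
Branch closes: s and ¬s both at w0.
All branches of the negation close; one closing branch shown above.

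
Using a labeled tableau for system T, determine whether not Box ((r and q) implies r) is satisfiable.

Unsatisfiable

1. not Box ((r and q) implies r), u
2. not ((r and q) implies r), v
3. r and q, v
4. not r, v
5. r, v
6. q, v
Accessibility: uRu, uRv, vRv
Branch closes: r and not r both at v.
Every branch closes; the branch above is one of them.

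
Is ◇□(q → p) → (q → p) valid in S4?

No, not valid

Tableau for the negation ¬(◇□(q → p) → (q → p)):
1. ¬(◇□(q → p) → (q → p)), u
2. ◇□(q → p), u   [¬→-rule on 1]
3. ¬(q → p), u   [¬→-rule on 1]
4. q, u   [¬→-rule on 3]
5. ¬p, u   [¬→-rule on 3]
6. □(q → p), v   [◇-rule on 2: fresh world v, uRv]
7. q → p, v   [□-rule on 6 via vRv]
8. p, v   [→-rule on 7 (branches; this branch)]
Accessibility: uRu, uRv, vRv
The negation has an open branch (countermodel exists).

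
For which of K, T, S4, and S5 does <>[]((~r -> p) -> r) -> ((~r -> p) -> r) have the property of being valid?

S5-tableau for the negation ~(<>[]((~r -> p) -> r) -> ((~r -> p) -> r)):
1. ~(<>[]((~r -> p) -> r) -> ((~r -> p) -> r)), 0
2. <>[]((~r -> p) -> r), 0
3. ~((~r -> p) -> r), 0
4. ~r -> p, 0
5. ~r, 0
6. p, 0
7. []((~r -> p) -> r), 1
8. (~r -> p) -> r, 0
9. (~r -> p) -> r, 1
10. ~(~r -> p), 0
11. ~p, 0
Accessibility: 0R0, 0R1, 1R0, 1R1
Branch closes: p and ~p both at 0.
Every branch closes (one shown): valid in S5.
S4-tableau for the negation ~(<>[]((~r -> p) -> r) -> ((~r -> p) -> r)):
1. ~(<>[]((~r -> p) -> r) -> ((~r -> p) -> r)), 0
2. <>[]((~r -> p) -> r), 0
3. ~((~r -> p) -> r), 0
4. ~r -> p, 0
5. ~r, 0
6. p, 0
7. []((~r -> p) -> r), 1
8. (~r -> p) -> r, 1
9. r, 1
Accessibility: 0R0, 0R1, 1R1
Complete open branch: countermodel on an S4-frame, so not valid in S4, nor in K, T (the same frame is also a K-frame and a T-frame).

S5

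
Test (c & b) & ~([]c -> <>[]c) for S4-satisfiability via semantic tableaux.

1. (c & b) & ~([]c -> <>[]c), w0
2. c & b, w0
3. ~([]c -> <>[]c), w0
4. c, w0
5. b, w0
6. []c, w0
7. ~<>[]c, w0
8. ~[]c, w0
9. ~c, w1
10. c, w1
Accessibility: w0Rw0, w0Rw1, w1Rw1
Branch closes: c and ~c both at w1.
All branches of the tableau close; one closing branch shown above.

No, unsatisfiable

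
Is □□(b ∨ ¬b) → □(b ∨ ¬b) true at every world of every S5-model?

Tableau for the negation ¬(□□(b ∨ ¬b) → □(b ∨ ¬b)):
1. ¬(□□(b ∨ ¬b) → □(b ∨ ¬b)), u
2. □□(b ∨ ¬b), u
3. ¬□(b ∨ ¬b), u
4. □(b ∨ ¬b), u
5. b ∨ ¬b, u
6. ¬b, u
7. ¬(b ∨ ¬b), v
8. ¬b, v
9. b, v
Accessibility: uRu, uRv, vRu, vRv
Branch closes: b and ¬b both at v.
Every branch of the negation's tableau closes; the branch above is one of them.

Valid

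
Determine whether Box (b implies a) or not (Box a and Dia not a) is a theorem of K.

Tableau for the negation not (Box (b implies a) or not (Box a and Dia not a)):
1. not (Box (b implies a) or not (Box a and Dia not a)), u
2. not Box (b implies a), u
3. Box a and Dia not a, u
4. Box a, u
5. Dia not a, u
6. not (b implies a), v
7. b, v
8. not a, v
9. a, v
Accessibility: uRv
Branch closes: a and not a both at v.
Every branch of the negation's tableau closes; the branch above is one of them.

Valid in K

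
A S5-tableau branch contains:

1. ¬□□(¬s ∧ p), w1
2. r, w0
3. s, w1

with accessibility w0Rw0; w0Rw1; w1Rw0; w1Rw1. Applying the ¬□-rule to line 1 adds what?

a fresh world w2 with w1Rw2, and ¬□(¬s ∧ p) at w2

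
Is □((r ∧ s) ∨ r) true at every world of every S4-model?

Not valid

Tableau for the negation ¬□((r ∧ s) ∨ r):
1. ¬□((r ∧ s) ∨ r), w0
2. ¬((r ∧ s) ∨ r), w1
3. ¬(r ∧ s), w1
4. ¬r, w1
5. ¬s, w1
Accessibility: w0Rw0, w0Rw1, w1Rw1
The negation has an open branch (countermodel exists).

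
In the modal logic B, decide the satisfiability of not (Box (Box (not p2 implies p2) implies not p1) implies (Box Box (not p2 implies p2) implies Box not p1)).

Unsatisfiable

1. not (Box (Box (not p2 implies p2) implies not p1) implies (Box Box (not p2 implies p2) implies Box not p1)), 0
2. Box (Box (not p2 implies p2) implies not p1), 0   [neg-implies-rule on 1]
3. not (Box Box (not p2 implies p2) implies Box not p1), 0   [neg-implies-rule on 1]
4. Box Box (not p2 implies p2), 0   [neg-implies-rule on 3]
5. not Box not p1, 0   [neg-implies-rule on 3]
6. Box (not p2 implies p2) implies not p1, 0   [Box-rule on 2 via 0R0]
7. Box (not p2 implies p2), 0   [Box-rule on 4 via 0R0]
8. not p2 implies p2, 0   [Box-rule on 7 via 0R0]
9. not Box (not p2 implies p2), 0   [implies-rule on 6 (branches; this branch)]
10. p2, 0   [implies-rule on 8 (branches; this branch)]
11. p1, 1   [neg-Box-rule on 5: fresh world 1, 0R1]
12. Box (not p2 implies p2) implies not p1, 1   [Box-rule on 2 via 0R1]
13. Box (not p2 implies p2), 1   [Box-rule on 4 via 0R1]
14. not p2 implies p2, 1   [Box-rule on 7 via 0R1]
15. not Box (not p2 implies p2), 1   [implies-rule on 12 (branches; this branch)]
16. p2, 1   [implies-rule on 14 (branches; this branch)]
17. not (not p2 implies p2), 2   [neg-Box-rule on 9: fresh world 2, 0R2]
18. not p2, 2   [neg-implies-rule on 17]
19. Box (not p2 implies p2) implies not p1, 2   [Box-rule on 2 via 0R2]
20. Box (not p2 implies p2), 2   [Box-rule on 4 via 0R2]
21. not p2 implies p2, 2   [Box-rule on 7 via 0R2]
22. not p1, 2   [implies-rule on 19 (branches; this branch)]
23. p2, 2   [implies-rule on 21 (branches; this branch)]
Accessibility: 0R0, 0R1, 0R2, 1R0, 1R1, 2R0, 2R2
Branch closes: p2 and not p2 both at 2.
Every branch closes; the branch above is one of them.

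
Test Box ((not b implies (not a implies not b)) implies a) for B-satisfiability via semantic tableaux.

1. Box ((not b implies (not a implies not b)) implies a), u
2. (not b implies (not a implies not b)) implies a, u   [Box-rule on 1 via uRu]
3. a, u   [implies-rule on 2 (branches; this branch)]
Accessibility: uRu

Yes, satisfiable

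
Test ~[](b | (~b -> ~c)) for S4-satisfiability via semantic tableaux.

1. ~[](b | (~b -> ~c)), u
2. ~(b | (~b -> ~c)), v   [~[]-rule on 1: fresh world v, uRv]
3. ~b, v   [~|-rule on 2]
4. ~(~b -> ~c), v   [~|-rule on 2]
5. c, v   [~->-rule on 4]
Accessibility: uRu, uRv, vRv

Yes, satisfiable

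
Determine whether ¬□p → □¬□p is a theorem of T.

No, not valid

Tableau for the negation ¬(¬□p → □¬□p):
1. ¬(¬□p → □¬□p), u
2. ¬□p, u
3. ¬□¬□p, u
4. ¬p, v
5. □p, w
6. p, w
Accessibility: uRu, uRv, uRw, vRv, wRw
The negation has an open branch (countermodel exists).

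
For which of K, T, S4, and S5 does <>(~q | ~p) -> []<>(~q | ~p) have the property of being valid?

S5

S5-tableau for the negation ~(<>(~q | ~p) -> []<>(~q | ~p)):
1. ~(<>(~q | ~p) -> []<>(~q | ~p)), 0
2. <>(~q | ~p), 0
3. ~[]<>(~q | ~p), 0
4. ~q | ~p, 1
5. ~p, 1
6. ~<>(~q | ~p), 2
7. ~(~q | ~p), 0
8. q, 0
9. p, 0
10. ~(~q | ~p), 1
11. q, 1
12. p, 1
Accessibility: 0R0, 0R1, 0R2, 1R0, 1R1, 1R2, 2R0, 2R1, 2R2
Branch closes: p and ~p both at 1.
Every branch closes (one shown): valid in S5.
S4-tableau for the negation ~(<>(~q | ~p) -> []<>(~q | ~p)):
1. ~(<>(~q | ~p) -> []<>(~q | ~p)), 0
2. <>(~q | ~p), 0
3. ~[]<>(~q | ~p), 0
4. ~q | ~p, 1
5. ~p, 1
6. ~<>(~q | ~p), 2
7. ~(~q | ~p), 2
8. q, 2
9. p, 2
Accessibility: 0R0, 0R1, 0R2, 1R1, 2R2
Complete open branch: countermodel on an S4-frame, so not valid in S4, nor in K, T (the same frame is also a K-frame and a T-frame).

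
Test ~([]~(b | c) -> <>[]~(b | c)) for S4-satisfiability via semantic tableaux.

1. ~([]~(b | c) -> <>[]~(b | c)), w0
2. []~(b | c), w0   [~->-rule on 1]
3. ~<>[]~(b | c), w0   [~->-rule on 1]
4. ~(b | c), w0   [[]-rule on 2 via w0Rw0]
5. ~b, w0   [~|-rule on 4]
6. ~c, w0   [~|-rule on 4]
7. ~[]~(b | c), w0   [~<>-rule on 3 via w0Rw0]
8. b | c, w1   [~[]-rule on 7: fresh world w1, w0Rw1]
9. ~(b | c), w1   [[]-rule on 2 via w0Rw1]
10. ~b, w1   [~|-rule on 9]
11. ~c, w1   [~|-rule on 9]
12. ~[]~(b | c), w1   [~<>-rule on 3 via w0Rw1]
13. c, w1   [|-rule on 8 (branches; this branch)]
Accessibility: w0Rw0, w0Rw1, w1Rw1
Branch closes: c and ~c both at w1.
All branches of the tableau close; one closing branch shown above.

Unsatisfiable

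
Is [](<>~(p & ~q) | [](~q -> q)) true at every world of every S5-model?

Tableau for the negation ~[](<>~(p & ~q) | [](~q -> q)):
1. ~[](<>~(p & ~q) | [](~q -> q)), 0
2. ~(<>~(p & ~q) | [](~q -> q)), 1
3. ~<>~(p & ~q), 1
4. ~[](~q -> q), 1
5. p & ~q, 0
6. p, 0
7. ~q, 0
8. p & ~q, 1
9. p, 1
10. ~q, 1
11. ~(~q -> q), 2
12. ~q, 2
13. p & ~q, 2
14. p, 2
Accessibility: 0R0, 0R1, 0R2, 1R0, 1R1, 1R2, 2R0, 2R1, 2R2
The negation has an open branch (countermodel exists).

Not valid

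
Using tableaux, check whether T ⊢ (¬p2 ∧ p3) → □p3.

Not valid

Tableau for the negation ¬((¬p2 ∧ p3) → □p3):
1. ¬((¬p2 ∧ p3) → □p3), u
2. ¬p2 ∧ p3, u   [¬→-rule on 1]
3. ¬□p3, u   [¬→-rule on 1]
4. ¬p2, u   [∧-rule on 2]
5. p3, u   [∧-rule on 2]
6. ¬p3, v   [¬□-rule on 3: fresh world v, uRv]
Accessibility: uRu, uRv, vRv
The negation has an open branch (countermodel exists).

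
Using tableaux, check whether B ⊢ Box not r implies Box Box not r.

Tableau for the negation not (Box not r implies Box Box not r):
1. not (Box not r implies Box Box not r), 0
2. Box not r, 0
3. not Box Box not r, 0
4. not r, 0
5. not Box not r, 1
6. not r, 1
7. r, 2
Accessibility: 0R0, 0R1, 1R0, 1R1, 1R2, 2R1, 2R2
The negation has an open branch (countermodel exists).

Not valid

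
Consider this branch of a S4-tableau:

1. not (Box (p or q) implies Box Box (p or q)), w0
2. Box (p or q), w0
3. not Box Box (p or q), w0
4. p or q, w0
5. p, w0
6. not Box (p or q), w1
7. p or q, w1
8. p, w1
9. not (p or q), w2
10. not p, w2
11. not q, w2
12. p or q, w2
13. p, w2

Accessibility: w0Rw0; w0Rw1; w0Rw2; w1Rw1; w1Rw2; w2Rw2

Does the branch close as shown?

Both p and not p appear at w2.

Yes, closed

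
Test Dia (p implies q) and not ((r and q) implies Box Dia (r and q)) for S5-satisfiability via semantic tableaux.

1. Dia (p implies q) and not ((r and q) implies Box Dia (r and q)), 0
2. Dia (p implies q), 0
3. not ((r and q) implies Box Dia (r and q)), 0
4. r and q, 0
5. not Box Dia (r and q), 0
6. r, 0
7. q, 0
8. p implies q, 1
9. q, 1
10. not Dia (r and q), 2
11. not (r and q), 0
12. not (r and q), 1
13. not (r and q), 2
14. not q, 0
Accessibility: 0R0, 0R1, 0R2, 1R0, 1R1, 1R2, 2R0, 2R1, 2R2
Branch closes: q and not q both at 0.
Every branch closes; the branch above is one of them.

No, unsatisfiable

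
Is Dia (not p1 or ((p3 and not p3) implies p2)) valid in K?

Tableau for the negation not Dia (not p1 or ((p3 and not p3) implies p2)):
1. not Dia (not p1 or ((p3 and not p3) implies p2)), w0
The negation has an open branch (countermodel exists).

No, not valid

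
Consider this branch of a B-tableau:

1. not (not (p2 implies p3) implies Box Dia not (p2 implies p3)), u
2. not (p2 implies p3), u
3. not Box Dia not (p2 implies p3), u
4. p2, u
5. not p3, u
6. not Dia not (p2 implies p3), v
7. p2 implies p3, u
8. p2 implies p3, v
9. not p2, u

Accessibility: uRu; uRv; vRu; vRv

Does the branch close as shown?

Both p2 and not p2 appear at u.

Closed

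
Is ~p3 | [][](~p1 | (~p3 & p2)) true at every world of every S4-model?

Invalid (countermodel exists)

Tableau for the negation ~(~p3 | [][](~p1 | (~p3 & p2))):
1. ~(~p3 | [][](~p1 | (~p3 & p2))), w0
2. p3, w0
3. ~[][](~p1 | (~p3 & p2)), w0
4. ~[](~p1 | (~p3 & p2)), w1
5. ~(~p1 | (~p3 & p2)), w2
6. p1, w2
7. ~(~p3 & p2), w2
8. ~p2, w2
Accessibility: w0Rw0, w0Rw1, w0Rw2, w1Rw1, w1Rw2, w2Rw2
The negation has an open branch (countermodel exists).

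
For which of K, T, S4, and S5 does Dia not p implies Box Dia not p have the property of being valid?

S4-tableau for the negation not (Dia not p implies Box Dia not p):
1. not (Dia not p implies Box Dia not p), w0
2. Dia not p, w0   [neg-implies-rule on 1]
3. not Box Dia not p, w0   [neg-implies-rule on 1]
4. not p, w1   [Dia-rule on 2: fresh world w1, w0Rw1]
5. not Dia not p, w2   [neg-Box-rule on 3: fresh world w2, w0Rw2]
6. p, w2   [neg-Dia-rule on 5 via w2Rw2]
Accessibility: w0Rw0, w0Rw1, w0Rw2, w1Rw1, w2Rw2
Complete open branch: countermodel on an S4-frame, so not valid in S4, nor in K, T (the same frame is also a K-frame and a T-frame).
S5-tableau for the negation not (Dia not p implies Box Dia not p):
1. not (Dia not p implies Box Dia not p), w0
2. Dia not p, w0   [neg-implies-rule on 1]
3. not Box Dia not p, w0   [neg-implies-rule on 1]
4. not p, w1   [Dia-rule on 2: fresh world w1, w0Rw1]
5. not Dia not p, w2   [neg-Box-rule on 3: fresh world w2, w0Rw2]
6. p, w0   [neg-Dia-rule on 5 via w2Rw0]
7. p, w1   [neg-Dia-rule on 5 via w2Rw1]
Accessibility: w0Rw0, w0Rw1, w0Rw2, w1Rw0, w1Rw1, w1Rw2, w2Rw0, w2Rw1, w2Rw2
Branch closes: p and not p both at w1.
Every branch closes (one shown): valid in S5.

S5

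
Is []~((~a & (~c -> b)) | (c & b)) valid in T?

Tableau for the negation ~[]~((~a & (~c -> b)) | (c & b)):
1. ~[]~((~a & (~c -> b)) | (c & b)), u
2. (~a & (~c -> b)) | (c & b), v   [~[]-rule on 1: fresh world v, uRv]
3. c & b, v   [|-rule on 2 (branches; this branch)]
4. c, v   [&-rule on 3]
5. b, v   [&-rule on 3]
Accessibility: uRu, uRv, vRv
The negation has an open branch (countermodel exists).

Not valid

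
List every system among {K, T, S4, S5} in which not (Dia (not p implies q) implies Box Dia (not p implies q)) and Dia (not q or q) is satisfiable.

S4-tableau for the formula:
1. not (Dia (not p implies q) implies Box Dia (not p implies q)) and Dia (not q or q), u
2. not (Dia (not p implies q) implies Box Dia (not p implies q)), u   [and-rule on 1]
3. Dia (not q or q), u   [and-rule on 1]
4. Dia (not p implies q), u   [neg-implies-rule on 2]
5. not Box Dia (not p implies q), u   [neg-implies-rule on 2]
6. not q or q, v   [Dia-rule on 3: fresh world v, uRv]
7. q, v   [or-rule on 6 (branches; this branch)]
8. not p implies q, w   [Dia-rule on 4: fresh world w, uRw]
9. q, w   [implies-rule on 8 (branches; this branch)]
10. not Dia (not p implies q), x   [neg-Box-rule on 5: fresh world x, uRx]
11. not (not p implies q), x   [neg-Dia-rule on 10 via xRx]
12. not p, x   [neg-implies-rule on 11]
13. not q, x   [neg-implies-rule on 11]
Accessibility: uRu, uRv, uRw, uRx, vRv, wRw, xRx
Complete open branch: satisfiable in S4, hence also in K, T (this S4-model is also a K-model and a T-model).
S5-tableau for the formula:
1. not (Dia (not p implies q) implies Box Dia (not p implies q)) and Dia (not q or q), u
2. not (Dia (not p implies q) implies Box Dia (not p implies q)), u   [and-rule on 1]
3. Dia (not q or q), u   [and-rule on 1]
4. Dia (not p implies q), u   [neg-implies-rule on 2]
5. not Box Dia (not p implies q), u   [neg-implies-rule on 2]
6. not q or q, v   [Dia-rule on 3: fresh world v, uRv]
7. not q, v   [or-rule on 6 (branches; this branch)]
8. not p implies q, w   [Dia-rule on 4: fresh world w, uRw]
9. q, w   [implies-rule on 8 (branches; this branch)]
10. not Dia (not p implies q), x   [neg-Box-rule on 5: fresh world x, uRx]
11. not (not p implies q), u   [neg-Dia-rule on 10 via xRu]
12. not p, u   [neg-implies-rule on 11]
13. not q, u   [neg-implies-rule on 11]
14. not (not p implies q), v   [neg-Dia-rule on 10 via xRv]
15. not p, v   [neg-implies-rule on 14]
16. not (not p implies q), w   [neg-Dia-rule on 10 via xRw]
17. not p, w   [neg-implies-rule on 16]
18. not q, w   [neg-implies-rule on 16]
Accessibility: uRu, uRv, uRw, uRx, vRu, vRv, vRw, vRx, wRu, wRv, wRw, wRx, xRu, xRv, xRw, xRx
Branch closes: q and not q both at w.
Every branch closes (one shown): unsatisfiable in S5.

K, T, S4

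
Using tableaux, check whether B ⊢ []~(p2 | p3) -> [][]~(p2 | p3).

Not valid

Tableau for the negation ~([]~(p2 | p3) -> [][]~(p2 | p3)):
1. ~([]~(p2 | p3) -> [][]~(p2 | p3)), u
2. []~(p2 | p3), u
3. ~[][]~(p2 | p3), u
4. ~(p2 | p3), u
5. ~p2, u
6. ~p3, u
7. ~[]~(p2 | p3), v
8. ~(p2 | p3), v
9. ~p2, v
10. ~p3, v
11. p2 | p3, w
12. p3, w
Accessibility: uRu, uRv, vRu, vRv, vRw, wRv, wRw
The negation has an open branch (countermodel exists).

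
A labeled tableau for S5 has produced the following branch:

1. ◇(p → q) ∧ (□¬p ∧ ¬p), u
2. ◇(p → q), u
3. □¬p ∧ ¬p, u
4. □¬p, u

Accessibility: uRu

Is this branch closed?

No world carries both an atom and its negation.

Open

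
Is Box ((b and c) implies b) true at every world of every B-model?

Valid

Tableau for the negation not Box ((b and c) implies b):
1. not Box ((b and c) implies b), w0
2. not ((b and c) implies b), w1   [neg-Box-rule on 1: fresh world w1, w0Rw1]
3. b and c, w1   [neg-implies-rule on 2]
4. not b, w1   [neg-implies-rule on 2]
5. b, w1   [and-rule on 3]
6. c, w1   [and-rule on 3]
Accessibility: w0Rw0, w0Rw1, w1Rw0, w1Rw1
Branch closes: b and not b both at w1.
All branches of the negation close; one closing branch shown above.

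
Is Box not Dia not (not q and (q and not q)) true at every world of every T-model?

Tableau for the negation not Box not Dia not (not q and (q and not q)):
1. not Box not Dia not (not q and (q and not q)), w0
2. Dia not (not q and (q and not q)), w1
3. not (not q and (q and not q)), w2
4. not (q and not q), w2
5. q, w2
Accessibility: w0Rw0, w0Rw1, w1Rw1, w1Rw2, w2Rw2
The negation has an open branch (countermodel exists).

No, not valid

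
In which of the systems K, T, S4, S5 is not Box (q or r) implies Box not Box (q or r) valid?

S4-tableau for the negation not (not Box (q or r) implies Box not Box (q or r)):
1. not (not Box (q or r) implies Box not Box (q or r)), u
2. not Box (q or r), u   [neg-implies-rule on 1]
3. not Box not Box (q or r), u   [neg-implies-rule on 1]
4. not (q or r), v   [neg-Box-rule on 2: fresh world v, uRv]
5. not q, v   [neg-or-rule on 4]
6. not r, v   [neg-or-rule on 4]
7. Box (q or r), w   [neg-Box-rule on 3: fresh world w, uRw]
8. q or r, w   [Box-rule on 7 via wRw]
9. r, w   [or-rule on 8 (branches; this branch)]
Accessibility: uRu, uRv, uRw, vRv, wRw
Complete open branch: countermodel on an S4-frame, so not valid in S4, nor in K, T (the same frame is also a K-frame and a T-frame).
S5-tableau for the negation not (not Box (q or r) implies Box not Box (q or r)):
1. not (not Box (q or r) implies Box not Box (q or r)), u
2. not Box (q or r), u   [neg-implies-rule on 1]
3. not Box not Box (q or r), u   [neg-implies-rule on 1]
4. not (q or r), v   [neg-Box-rule on 2: fresh world v, uRv]
5. not q, v   [neg-or-rule on 4]
6. not r, v   [neg-or-rule on 4]
7. Box (q or r), w   [neg-Box-rule on 3: fresh world w, uRw]
8. q or r, u   [Box-rule on 7 via wRu]
9. q or r, v   [Box-rule on 7 via wRv]
10. q or r, w   [Box-rule on 7 via wRw]
11. r, u   [or-rule on 8 (branches; this branch)]
12. r, v   [or-rule on 9 (branches; this branch)]
Accessibility: uRu, uRv, uRw, vRu, vRv, vRw, wRu, wRv, wRw
Branch closes: r and not r both at v.
Every branch closes (one shown): valid in S5.

S5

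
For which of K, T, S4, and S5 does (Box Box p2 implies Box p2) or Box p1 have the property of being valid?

T-tableau for the negation not ((Box Box p2 implies Box p2) or Box p1):
1. not ((Box Box p2 implies Box p2) or Box p1), u
2. not (Box Box p2 implies Box p2), u
3. not Box p1, u
4. Box Box p2, u
5. not Box p2, u
6. Box p2, u
7. p2, u
8. not p1, v
9. Box p2, v
10. p2, v
11. not p2, w
12. Box p2, w
13. p2, w
Accessibility: uRu, uRv, uRw, vRv, wRw
Branch closes: p2 and not p2 both at w.
Every branch closes (one shown): valid in T, hence also in S4, S5 (every theorem of T is a theorem of S4 and S5).
K-tableau for the negation not ((Box Box p2 implies Box p2) or Box p1):
1. not ((Box Box p2 implies Box p2) or Box p1), u
2. not (Box Box p2 implies Box p2), u
3. not Box p1, u
4. Box Box p2, u
5. not Box p2, u
6. not p1, v
7. Box p2, v
8. not p2, w
9. Box p2, w
Accessibility: uRv, uRw
Complete open branch: countermodel on a K-frame, so not valid in K.

T, S4, S5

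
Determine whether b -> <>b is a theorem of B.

Valid in B

Tableau for the negation ~(b -> <>b):
1. ~(b -> <>b), u
2. b, u
3. ~<>b, u
4. ~b, u
Accessibility: uRu
Branch closes: b and ~b both at u.
All branches of the negation close; one closing branch shown above.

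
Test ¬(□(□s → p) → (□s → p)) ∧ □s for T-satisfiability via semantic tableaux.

Unsatisfiable (every branch closes)

1. ¬(□(□s → p) → (□s → p)) ∧ □s, w0
2. ¬(□(□s → p) → (□s → p)), w0
3. □s, w0
4. □(□s → p), w0
5. ¬(□s → p), w0
6. ¬p, w0
7. s, w0
8. □s → p, w0
9. ¬□s, w0
10. ¬s, w1
11. s, w1
Accessibility: w0Rw0, w0Rw1, w1Rw1
Branch closes: s and ¬s both at w1.
Every branch closes; the branch above is one of them.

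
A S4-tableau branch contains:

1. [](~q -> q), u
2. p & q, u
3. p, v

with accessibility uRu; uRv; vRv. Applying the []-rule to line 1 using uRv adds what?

~q -> q, v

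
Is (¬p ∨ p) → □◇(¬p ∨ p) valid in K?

Invalid (countermodel exists)

Tableau for the negation ¬((¬p ∨ p) → □◇(¬p ∨ p)):
1. ¬((¬p ∨ p) → □◇(¬p ∨ p)), w0
2. ¬p ∨ p, w0
3. ¬□◇(¬p ∨ p), w0
4. p, w0
5. ¬◇(¬p ∨ p), w1
Accessibility: w0Rw1
The negation has an open branch (countermodel exists).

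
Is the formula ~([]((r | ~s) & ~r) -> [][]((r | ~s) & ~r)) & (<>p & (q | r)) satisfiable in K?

1. ~([]((r | ~s) & ~r) -> [][]((r | ~s) & ~r)) & (<>p & (q | r)), w0
2. ~([]((r | ~s) & ~r) -> [][]((r | ~s) & ~r)), w0
3. <>p & (q | r), w0
4. []((r | ~s) & ~r), w0
5. ~[][]((r | ~s) & ~r), w0
6. <>p, w0
7. q | r, w0
8. r, w0
9. ~[]((r | ~s) & ~r), w1
10. (r | ~s) & ~r, w1
11. r | ~s, w1
12. ~r, w1
13. ~s, w1
14. p, w2
15. (r | ~s) & ~r, w2
16. r | ~s, w2
17. ~r, w2
18. ~s, w2
19. ~((r | ~s) & ~r), w3
20. r, w3
Accessibility: w0Rw1, w0Rw2, w1Rw3

Satisfiable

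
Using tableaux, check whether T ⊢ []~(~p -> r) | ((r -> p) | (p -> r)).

Valid in T

Tableau for the negation ~([]~(~p -> r) | ((r -> p) | (p -> r))):
1. ~([]~(~p -> r) | ((r -> p) | (p -> r))), w0
2. ~[]~(~p -> r), w0
3. ~((r -> p) | (p -> r)), w0
4. ~(r -> p), w0
5. ~(p -> r), w0
6. r, w0
7. ~p, w0
8. p, w0
9. ~r, w0
Accessibility: w0Rw0
Branch closes: p and ~p both at w0.
Every branch of the negation's tableau closes; the branch above is one of them.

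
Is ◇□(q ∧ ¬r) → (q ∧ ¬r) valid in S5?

Tableau for the negation ¬(◇□(q ∧ ¬r) → (q ∧ ¬r)):
1. ¬(◇□(q ∧ ¬r) → (q ∧ ¬r)), w0
2. ◇□(q ∧ ¬r), w0   [¬→-rule on 1]
3. ¬(q ∧ ¬r), w0   [¬→-rule on 1]
4. r, w0   [¬∧-rule on 3 (branches; this branch)]
5. □(q ∧ ¬r), w1   [◇-rule on 2: fresh world w1, w0Rw1]
6. q ∧ ¬r, w0   [□-rule on 5 via w1Rw0]
7. q, w0   [∧-rule on 6]
8. ¬r, w0   [∧-rule on 6]
Accessibility: w0Rw0, w0Rw1, w1Rw0, w1Rw1
Branch closes: r and ¬r both at w0.
All branches of the negation close; one closing branch shown above.

Valid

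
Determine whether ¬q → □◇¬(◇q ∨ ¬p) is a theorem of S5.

Tableau for the negation ¬(¬q → □◇¬(◇q ∨ ¬p)):
1. ¬(¬q → □◇¬(◇q ∨ ¬p)), w0
2. ¬q, w0   [¬→-rule on 1]
3. ¬□◇¬(◇q ∨ ¬p), w0   [¬→-rule on 1]
4. ¬◇¬(◇q ∨ ¬p), w1   [¬□-rule on 3: fresh world w1, w0Rw1]
5. ◇q ∨ ¬p, w0   [¬◇-rule on 4 via w1Rw0]
6. ◇q ∨ ¬p, w1   [¬◇-rule on 4 via w1Rw1]
7. ¬p, w0   [∨-rule on 5 (branches; this branch)]
8. ¬p, w1   [∨-rule on 6 (branches; this branch)]
Accessibility: w0Rw0, w0Rw1, w1Rw0, w1Rw1
The negation has an open branch (countermodel exists).

No, not valid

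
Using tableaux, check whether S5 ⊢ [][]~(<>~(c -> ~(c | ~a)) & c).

Tableau for the negation ~[][]~(<>~(c -> ~(c | ~a)) & c):
1. ~[][]~(<>~(c -> ~(c | ~a)) & c), u
2. ~[]~(<>~(c -> ~(c | ~a)) & c), v   [~[]-rule on 1: fresh world v, uRv]
3. <>~(c -> ~(c | ~a)) & c, w   [~[]-rule on 2: fresh world w, vRw]
4. <>~(c -> ~(c | ~a)), w   [&-rule on 3]
5. c, w   [&-rule on 3]
6. ~(c -> ~(c | ~a)), x   [<>-rule on 4: fresh world x, wRx]
7. c, x   [~->-rule on 6]
8. c | ~a, x   [~->-rule on 6]
9. ~a, x   [|-rule on 8 (branches; this branch)]
Accessibility: uRu, uRv, uRw, uRx, vRu, vRv, vRw, vRx, wRu, wRv, wRw, wRx, xRu, xRv, xRw, xRx
The negation has an open branch (countermodel exists).

Not valid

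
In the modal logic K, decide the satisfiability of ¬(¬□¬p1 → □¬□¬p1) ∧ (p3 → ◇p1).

Yes, satisfiable

1. ¬(¬□¬p1 → □¬□¬p1) ∧ (p3 → ◇p1), w0
2. ¬(¬□¬p1 → □¬□¬p1), w0
3. p3 → ◇p1, w0
4. ¬□¬p1, w0
5. ¬□¬□¬p1, w0
6. ◇p1, w0
7. p1, w1
8. □¬p1, w2
9. p1, w3
Accessibility: w0Rw1, w0Rw2, w0Rw3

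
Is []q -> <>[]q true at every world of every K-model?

Tableau for the negation ~([]q -> <>[]q):
1. ~([]q -> <>[]q), 0
2. []q, 0
3. ~<>[]q, 0
The negation has an open branch (countermodel exists).

No, not valid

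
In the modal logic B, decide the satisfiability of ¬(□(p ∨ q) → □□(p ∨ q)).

Yes, satisfiable

1. ¬(□(p ∨ q) → □□(p ∨ q)), 0
2. □(p ∨ q), 0
3. ¬□□(p ∨ q), 0
4. p ∨ q, 0
5. q, 0
6. ¬□(p ∨ q), 1
7. p ∨ q, 1
8. q, 1
9. ¬(p ∨ q), 2
10. ¬p, 2
11. ¬q, 2
Accessibility: 0R0, 0R1, 1R0, 1R1, 1R2, 2R1, 2R2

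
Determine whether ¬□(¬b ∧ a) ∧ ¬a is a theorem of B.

Tableau for the negation ¬(¬□(¬b ∧ a) ∧ ¬a):
1. ¬(¬□(¬b ∧ a) ∧ ¬a), w0
2. a, w0   [¬∧-rule on 1 (branches; this branch)]
Accessibility: w0Rw0
The negation has an open branch (countermodel exists).

No, not valid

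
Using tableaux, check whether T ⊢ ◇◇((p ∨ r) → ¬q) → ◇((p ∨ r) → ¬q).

Tableau for the negation ¬(◇◇((p ∨ r) → ¬q) → ◇((p ∨ r) → ¬q)):
1. ¬(◇◇((p ∨ r) → ¬q) → ◇((p ∨ r) → ¬q)), 0
2. ◇◇((p ∨ r) → ¬q), 0   [¬→-rule on 1]
3. ¬◇((p ∨ r) → ¬q), 0   [¬→-rule on 1]
4. ¬((p ∨ r) → ¬q), 0   [¬◇-rule on 3 via 0R0]
5. p ∨ r, 0   [¬→-rule on 4]
6. q, 0   [¬→-rule on 4]
7. r, 0   [∨-rule on 5 (branches; this branch)]
8. ◇((p ∨ r) → ¬q), 1   [◇-rule on 2: fresh world 1, 0R1]
9. ¬((p ∨ r) → ¬q), 1   [¬◇-rule on 3 via 0R1]
10. p ∨ r, 1   [¬→-rule on 9]
11. q, 1   [¬→-rule on 9]
12. r, 1   [∨-rule on 10 (branches; this branch)]
13. (p ∨ r) → ¬q, 2   [◇-rule on 8: fresh world 2, 1R2]
14. ¬q, 2   [→-rule on 13 (branches; this branch)]
Accessibility: 0R0, 0R1, 1R1, 1R2, 2R2
The negation has an open branch (countermodel exists).

Not valid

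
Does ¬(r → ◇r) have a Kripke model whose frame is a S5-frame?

1. ¬(r → ◇r), w0
2. r, w0
3. ¬◇r, w0
4. ¬r, w0
Accessibility: w0Rw0
Branch closes: r and ¬r both at w0.
(One branch shown.) All branches close.

Unsatisfiable (every branch closes)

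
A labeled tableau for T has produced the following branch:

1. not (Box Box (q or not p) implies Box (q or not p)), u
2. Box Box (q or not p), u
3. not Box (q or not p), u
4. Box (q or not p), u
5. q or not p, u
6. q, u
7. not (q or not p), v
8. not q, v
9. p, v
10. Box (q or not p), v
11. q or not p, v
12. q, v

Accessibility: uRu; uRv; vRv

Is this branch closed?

Both q and not q appear at v.

Closed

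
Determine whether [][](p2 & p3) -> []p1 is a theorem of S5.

Invalid (countermodel exists)

Tableau for the negation ~([][](p2 & p3) -> []p1):
1. ~([][](p2 & p3) -> []p1), u
2. [][](p2 & p3), u   [~->-rule on 1]
3. ~[]p1, u   [~->-rule on 1]
4. [](p2 & p3), u   [[]-rule on 2 via uRu]
5. p2 & p3, u   [[]-rule on 4 via uRu]
6. p2, u   [&-rule on 5]
7. p3, u   [&-rule on 5]
8. ~p1, v   [~[]-rule on 3: fresh world v, uRv]
9. [](p2 & p3), v   [[]-rule on 2 via uRv]
10. p2 & p3, v   [[]-rule on 4 via uRv]
11. p2, v   [&-rule on 10]
12. p3, v   [&-rule on 10]
Accessibility: uRu, uRv, vRu, vRv
The negation has an open branch (countermodel exists).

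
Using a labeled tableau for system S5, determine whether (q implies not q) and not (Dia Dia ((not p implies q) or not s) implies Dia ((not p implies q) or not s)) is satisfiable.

Unsatisfiable

1. (q implies not q) and not (Dia Dia ((not p implies q) or not s) implies Dia ((not p implies q) or not s)), w0
2. q implies not q, w0
3. not (Dia Dia ((not p implies q) or not s) implies Dia ((not p implies q) or not s)), w0
4. Dia Dia ((not p implies q) or not s), w0
5. not Dia ((not p implies q) or not s), w0
6. not ((not p implies q) or not s), w0
7. not (not p implies q), w0
8. s, w0
9. not p, w0
10. not q, w0
11. Dia ((not p implies q) or not s), w1
12. not ((not p implies q) or not s), w1
13. not (not p implies q), w1
14. s, w1
15. not p, w1
16. not q, w1
17. (not p implies q) or not s, w2
18. not ((not p implies q) or not s), w2
19. not (not p implies q), w2
20. s, w2
21. not p, w2
22. not q, w2
23. not p implies q, w2
24. q, w2
Accessibility: w0Rw0, w0Rw1, w0Rw2, w1Rw0, w1Rw1, w1Rw2, w2Rw0, w2Rw1, w2Rw2
Branch closes: q and not q both at w2.
Every branch closes; the branch above is one of them.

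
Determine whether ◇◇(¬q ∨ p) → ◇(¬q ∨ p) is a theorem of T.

Tableau for the negation ¬(◇◇(¬q ∨ p) → ◇(¬q ∨ p)):
1. ¬(◇◇(¬q ∨ p) → ◇(¬q ∨ p)), w0
2. ◇◇(¬q ∨ p), w0
3. ¬◇(¬q ∨ p), w0
4. ¬(¬q ∨ p), w0
5. q, w0
6. ¬p, w0
7. ◇(¬q ∨ p), w1
8. ¬(¬q ∨ p), w1
9. q, w1
10. ¬p, w1
11. ¬q ∨ p, w2
12. p, w2
Accessibility: w0Rw0, w0Rw1, w1Rw1, w1Rw2, w2Rw2
The negation has an open branch (countermodel exists).

Invalid (countermodel exists)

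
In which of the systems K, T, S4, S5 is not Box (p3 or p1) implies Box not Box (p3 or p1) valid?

S5-tableau for the negation not (not Box (p3 or p1) implies Box not Box (p3 or p1)):
1. not (not Box (p3 or p1) implies Box not Box (p3 or p1)), u
2. not Box (p3 or p1), u   [neg-implies-rule on 1]
3. not Box not Box (p3 or p1), u   [neg-implies-rule on 1]
4. not (p3 or p1), v   [neg-Box-rule on 2: fresh world v, uRv]
5. not p3, v   [neg-or-rule on 4]
6. not p1, v   [neg-or-rule on 4]
7. Box (p3 or p1), w   [neg-Box-rule on 3: fresh world w, uRw]
8. p3 or p1, u   [Box-rule on 7 via wRu]
9. p3 or p1, v   [Box-rule on 7 via wRv]
10. p3 or p1, w   [Box-rule on 7 via wRw]
11. p1, u   [or-rule on 8 (branches; this branch)]
12. p1, v   [or-rule on 9 (branches; this branch)]
Accessibility: uRu, uRv, uRw, vRu, vRv, vRw, wRu, wRv, wRw
Branch closes: p1 and not p1 both at v.
Every branch closes (one shown): valid in S5.
S4-tableau for the negation not (not Box (p3 or p1) implies Box not Box (p3 or p1)):
1. not (not Box (p3 or p1) implies Box not Box (p3 or p1)), u
2. not Box (p3 or p1), u   [neg-implies-rule on 1]
3. not Box not Box (p3 or p1), u   [neg-implies-rule on 1]
4. not (p3 or p1), v   [neg-Box-rule on 2: fresh world v, uRv]
5. not p3, v   [neg-or-rule on 4]
6. not p1, v   [neg-or-rule on 4]
7. Box (p3 or p1), w   [neg-Box-rule on 3: fresh world w, uRw]
8. p3 or p1, w   [Box-rule on 7 via wRw]
9. p1, w   [or-rule on 8 (branches; this branch)]
Accessibility: uRu, uRv, uRw, vRv, wRw
Complete open branch: countermodel on an S4-frame, so not valid in S4, nor in K, T (the same frame is also a K-frame and a T-frame).

S5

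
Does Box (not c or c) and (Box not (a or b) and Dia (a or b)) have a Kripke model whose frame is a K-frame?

1. Box (not c or c) and (Box not (a or b) and Dia (a or b)), w0
2. Box (not c or c), w0
3. Box not (a or b) and Dia (a or b), w0
4. Box not (a or b), w0
5. Dia (a or b), w0
6. a or b, w1
7. not c or c, w1
8. not (a or b), w1
9. not a, w1
10. not b, w1
11. b, w1
Accessibility: w0Rw1
Branch closes: b and not b both at w1.
All branches of the tableau close; one closing branch shown above.

No, unsatisfiable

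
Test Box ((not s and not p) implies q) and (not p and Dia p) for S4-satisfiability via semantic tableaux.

Yes, satisfiable

1. Box ((not s and not p) implies q) and (not p and Dia p), u
2. Box ((not s and not p) implies q), u
3. not p and Dia p, u
4. not p, u
5. Dia p, u
6. (not s and not p) implies q, u
7. q, u
8. p, v
9. (not s and not p) implies q, v
10. q, v
Accessibility: uRu, uRv, vRv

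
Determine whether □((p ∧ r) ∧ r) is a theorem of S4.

Tableau for the negation ¬□((p ∧ r) ∧ r):
1. ¬□((p ∧ r) ∧ r), u
2. ¬((p ∧ r) ∧ r), v
3. ¬r, v
Accessibility: uRu, uRv, vRv
The negation has an open branch (countermodel exists).

No, not valid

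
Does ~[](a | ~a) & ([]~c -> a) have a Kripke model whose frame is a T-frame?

1. ~[](a | ~a) & ([]~c -> a), w0
2. ~[](a | ~a), w0
3. []~c -> a, w0
4. a, w0
5. ~(a | ~a), w1
6. ~a, w1
7. a, w1
Accessibility: w0Rw0, w0Rw1, w1Rw1
Branch closes: a and ~a both at w1.
(One branch shown.) All branches close.

Unsatisfiable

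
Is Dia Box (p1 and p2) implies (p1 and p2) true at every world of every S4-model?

No, not valid

Tableau for the negation not (Dia Box (p1 and p2) implies (p1 and p2)):
1. not (Dia Box (p1 and p2) implies (p1 and p2)), 0
2. Dia Box (p1 and p2), 0
3. not (p1 and p2), 0
4. not p2, 0
5. Box (p1 and p2), 1
6. p1 and p2, 1
7. p1, 1
8. p2, 1
Accessibility: 0R0, 0R1, 1R1
The negation has an open branch (countermodel exists).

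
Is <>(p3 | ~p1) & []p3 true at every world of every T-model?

Tableau for the negation ~(<>(p3 | ~p1) & []p3):
1. ~(<>(p3 | ~p1) & []p3), 0
2. ~[]p3, 0
3. ~p3, 1
Accessibility: 0R0, 0R1, 1R1
The negation has an open branch (countermodel exists).

Not valid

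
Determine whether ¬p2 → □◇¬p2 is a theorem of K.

Tableau for the negation ¬(¬p2 → □◇¬p2):
1. ¬(¬p2 → □◇¬p2), 0
2. ¬p2, 0   [¬→-rule on 1]
3. ¬□◇¬p2, 0   [¬→-rule on 1]
4. ¬◇¬p2, 1   [¬□-rule on 3: fresh world 1, 0R1]
Accessibility: 0R1
The negation has an open branch (countermodel exists).

Not valid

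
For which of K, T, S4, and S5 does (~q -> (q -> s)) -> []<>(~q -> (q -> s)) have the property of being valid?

K-tableau for the negation ~((~q -> (q -> s)) -> []<>(~q -> (q -> s))):
1. ~((~q -> (q -> s)) -> []<>(~q -> (q -> s))), 0
2. ~q -> (q -> s), 0
3. ~[]<>(~q -> (q -> s)), 0
4. q -> s, 0
5. s, 0
6. ~<>(~q -> (q -> s)), 1
Accessibility: 0R1
Complete open branch: countermodel on a K-frame, so not valid in K.
T-tableau for the negation ~((~q -> (q -> s)) -> []<>(~q -> (q -> s))):
1. ~((~q -> (q -> s)) -> []<>(~q -> (q -> s))), 0
2. ~q -> (q -> s), 0
3. ~[]<>(~q -> (q -> s)), 0
4. q -> s, 0
5. s, 0
6. ~<>(~q -> (q -> s)), 1
7. ~(~q -> (q -> s)), 1
8. ~q, 1
9. ~(q -> s), 1
10. q, 1
11. ~s, 1
Accessibility: 0R0, 0R1, 1R1
Branch closes: q and ~q both at 1.
Every branch closes (one shown): valid in T, hence also in S4, S5 (every theorem of T is a theorem of S4 and S5).

T, S4, S5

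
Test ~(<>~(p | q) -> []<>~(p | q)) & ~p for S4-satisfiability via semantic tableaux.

Yes, satisfiable

1. ~(<>~(p | q) -> []<>~(p | q)) & ~p, w0
2. ~(<>~(p | q) -> []<>~(p | q)), w0
3. ~p, w0
4. <>~(p | q), w0
5. ~[]<>~(p | q), w0
6. ~(p | q), w1
7. ~p, w1
8. ~q, w1
9. ~<>~(p | q), w2
10. p | q, w2
11. q, w2
Accessibility: w0Rw0, w0Rw1, w0Rw2, w1Rw1, w2Rw2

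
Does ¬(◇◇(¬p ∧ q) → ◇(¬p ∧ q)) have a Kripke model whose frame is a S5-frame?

Unsatisfiable (every branch closes)

1. ¬(◇◇(¬p ∧ q) → ◇(¬p ∧ q)), u
2. ◇◇(¬p ∧ q), u
3. ¬◇(¬p ∧ q), u
4. ¬(¬p ∧ q), u
5. ¬q, u
6. ◇(¬p ∧ q), v
7. ¬(¬p ∧ q), v
8. ¬q, v
9. ¬p ∧ q, w
10. ¬p, w
11. q, w
12. ¬(¬p ∧ q), w
13. ¬q, w
Accessibility: uRu, uRv, uRw, vRu, vRv, vRw, wRu, wRv, wRw
Branch closes: q and ¬q both at w.
(One branch shown.) All branches close.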